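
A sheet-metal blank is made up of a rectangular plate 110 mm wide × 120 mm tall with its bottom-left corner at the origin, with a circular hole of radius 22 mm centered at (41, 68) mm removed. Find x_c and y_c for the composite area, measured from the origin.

plate: A = 110 × 120 = 13200.00, centroid at (55.00, 60.00).
hole: A = −π·22² = -1520.53, centroid at (41.00, 68.00).
ΣA = 11679.47 mm², ΣAx_c = 663658.24 mm³, ΣAy_c = 688603.90 mm³.
x_c = 663658.24/11679.47 = 56.82 mm; y_c = 688603.90/11679.47 = 58.96 mm.

x_c = 56.82 mm, y_c = 58.96 mm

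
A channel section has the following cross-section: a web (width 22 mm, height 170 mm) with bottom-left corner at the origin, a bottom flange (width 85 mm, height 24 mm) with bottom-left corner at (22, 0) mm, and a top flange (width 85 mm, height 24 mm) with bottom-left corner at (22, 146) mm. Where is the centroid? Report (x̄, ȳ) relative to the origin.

web: A = 22 × 170 = 3740.00, centroid at (11.00, 85.00).
bottom flange: A = 85 × 24 = 2040.00, centroid at (64.50, 12.00).
top flange: A = 85 × 24 = 2040.00, centroid at (64.50, 158.00).
ΣA = 7820.00 mm²
ΣAx̄ = (3740.00)(11.00) + (2040.00)(64.50) + (2040.00)(64.50) = 304300.00 mm³
ΣAȳ = (3740.00)(85.00) + (2040.00)(12.00) + (2040.00)(158.00) = 664700.00 mm³
x̄ = 304300.00 / 7820.00 = 38.91 mm
ȳ = 664700.00 / 7820.00 = 85.00 mm

x̄ = 38.91 mm, ȳ = 85.00 mm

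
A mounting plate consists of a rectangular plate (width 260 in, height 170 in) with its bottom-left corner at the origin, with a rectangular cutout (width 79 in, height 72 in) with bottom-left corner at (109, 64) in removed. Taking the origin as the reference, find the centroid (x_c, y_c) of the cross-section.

plate: A = 260 × 170 = 44200.00, centroid at (130.00, 85.00).
hole: A = −(79 × 72) = -5688.00, centroid at (148.50, 100.00).
ΣA = 38512.00 in², ΣAx_c = 4901332.00 in³, ΣAy_c = 3188200.00 in³.
x_c = 4901332.00/38512.00 = 127.27 in; y_c = 3188200.00/38512.00 = 82.78 in.

x_c = 127.27 in, y_c = 82.78 in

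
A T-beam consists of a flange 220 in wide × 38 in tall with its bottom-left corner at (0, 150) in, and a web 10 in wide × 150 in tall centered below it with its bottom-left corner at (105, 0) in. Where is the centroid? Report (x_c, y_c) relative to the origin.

web: A = 10 × 150 = 1500.00, centroid at (110.00, 75.00).
flange: A = 220 × 38 = 8360.00, centroid at (110.00, 169.00).
ΣA = 9860.00 in², ΣAx_c = 1084600.00 in³, ΣAy_c = 1525340.00 in³.
x_c = 1084600.00/9860.00 = 110.00 in; y_c = 1525340.00/9860.00 = 154.70 in.

x_c = 110.00 in, y_c = 154.70 in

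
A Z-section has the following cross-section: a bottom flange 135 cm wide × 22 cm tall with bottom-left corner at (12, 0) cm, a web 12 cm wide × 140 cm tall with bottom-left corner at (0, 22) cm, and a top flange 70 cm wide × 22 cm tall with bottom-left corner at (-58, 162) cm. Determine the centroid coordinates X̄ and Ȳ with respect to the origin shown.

X̄ = 34.05 cm, Ȳ = 73.29 cm

bottom flange: A = 135 × 22 = 2970.00, centroid at (79.50, 11.00).
web: A = 12 × 140 = 1680.00, centroid at (6.00, 92.00).
top flange: A = 70 × 22 = 1540.00, centroid at (-23.00, 173.00).
ΣA = 6190.00 cm²
ΣAX̄ = (2970.00)(79.50) + (1680.00)(6.00) + (1540.00)(-23.00) = 210775.00 cm³
ΣAȲ = (2970.00)(11.00) + (1680.00)(92.00) + (1540.00)(173.00) = 453650.00 cm³
X̄ = 210775.00 / 6190.00 = 34.05 cm
Ȳ = 453650.00 / 6190.00 = 73.29 cm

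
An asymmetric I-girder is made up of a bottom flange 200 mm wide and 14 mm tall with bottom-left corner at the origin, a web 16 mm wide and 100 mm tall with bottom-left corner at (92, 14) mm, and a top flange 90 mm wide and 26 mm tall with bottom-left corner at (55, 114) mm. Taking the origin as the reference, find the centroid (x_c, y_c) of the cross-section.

bottom flange: A = 200 × 14 = 2800.00, centroid at (100.00, 7.00).
web: A = 16 × 100 = 1600.00, centroid at (100.00, 64.00).
top flange: A = 90 × 26 = 2340.00, centroid at (100.00, 127.00).
ΣA = 6740.00 mm², ΣAx_c = 674000.00 mm³, ΣAy_c = 419180.00 mm³.
x_c = 674000.00/6740.00 = 100.00 mm; y_c = 419180.00/6740.00 = 62.19 mm.

x_c = 100.00 mm, y_c = 62.19 mm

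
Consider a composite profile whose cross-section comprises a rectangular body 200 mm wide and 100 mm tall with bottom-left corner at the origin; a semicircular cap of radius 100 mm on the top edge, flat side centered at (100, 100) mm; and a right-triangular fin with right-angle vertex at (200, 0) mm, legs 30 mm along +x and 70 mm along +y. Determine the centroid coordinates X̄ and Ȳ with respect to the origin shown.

X̄ = 103.14 mm, Ȳ = 88.74 mm

rectangular body: A = 200 × 100 = 20000.00, centroid at (100.00, 50.00).
semicircular top: A = ½π·100² = 15707.96, centroid at (100.00, 142.44).
triangular fin: A = ½·30·70 = 1050.00, centroid at (210.00, 23.33).
ΣA = 36757.96 mm²
ΣAX̄ = (20000.00)(100.00) + (15707.96)(100.00) + (1050.00)(210.00) = 3791296.33 mm³
ΣAȲ = (20000.00)(50.00) + (15707.96)(142.44) + (1050.00)(23.33) = 3261962.99 mm³
X̄ = 3791296.33 / 36757.96 = 103.14 mm
Ȳ = 3261962.99 / 36757.96 = 88.74 mm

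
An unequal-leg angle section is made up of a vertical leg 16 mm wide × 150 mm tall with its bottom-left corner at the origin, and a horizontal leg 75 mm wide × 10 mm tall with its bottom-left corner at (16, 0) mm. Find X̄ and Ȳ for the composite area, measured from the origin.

X̄ = 18.83 mm, Ȳ = 58.33 mm

Part | A | x̄ᵢ | ȳᵢ | A·x̄ᵢ | A·ȳᵢ
vertical leg | 2400.00 | 8.00 | 75.00 | 19200.00 | 180000.00
horizontal leg | 750.00 | 53.50 | 5.00 | 40125.00 | 3750.00
Σ | 3150.00 |  |  | 59325.00 | 183750.00
X̄ = 59325.00 / 3150.00 = 18.83 mm
Ȳ = 183750.00 / 3150.00 = 58.33 mm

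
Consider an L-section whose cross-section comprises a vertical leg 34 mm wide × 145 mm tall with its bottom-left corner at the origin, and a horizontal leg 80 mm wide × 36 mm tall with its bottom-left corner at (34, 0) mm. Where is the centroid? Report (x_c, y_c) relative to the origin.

x_c = 38.02 mm, y_c = 52.40 mm

Part | A | x̄ᵢ | ȳᵢ | A·x̄ᵢ | A·ȳᵢ
vertical leg | 4930.00 | 17.00 | 72.50 | 83810.00 | 357425.00
horizontal leg | 2880.00 | 74.00 | 18.00 | 213120.00 | 51840.00
Σ | 7810.00 |  |  | 296930.00 | 409265.00
x_c = 296930.00 / 7810.00 = 38.02 mm
y_c = 409265.00 / 7810.00 = 52.40 mm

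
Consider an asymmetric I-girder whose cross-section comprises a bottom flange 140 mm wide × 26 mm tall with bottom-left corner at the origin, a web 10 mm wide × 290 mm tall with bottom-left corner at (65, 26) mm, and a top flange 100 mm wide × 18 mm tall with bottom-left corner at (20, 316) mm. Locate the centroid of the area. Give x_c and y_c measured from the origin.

Part | A | x̄ᵢ | ȳᵢ | A·x̄ᵢ | A·ȳᵢ
bottom flange | 3640.00 | 70.00 | 13.00 | 254800.00 | 47320.00
web | 2900.00 | 70.00 | 171.00 | 203000.00 | 495900.00
top flange | 1800.00 | 70.00 | 325.00 | 126000.00 | 585000.00
Σ | 8340.00 |  |  | 583800.00 | 1128220.00
x_c = 583800.00 / 8340.00 = 70.00 mm
y_c = 1128220.00 / 8340.00 = 135.28 mm

x_c = 70.00 mm, y_c = 135.28 mm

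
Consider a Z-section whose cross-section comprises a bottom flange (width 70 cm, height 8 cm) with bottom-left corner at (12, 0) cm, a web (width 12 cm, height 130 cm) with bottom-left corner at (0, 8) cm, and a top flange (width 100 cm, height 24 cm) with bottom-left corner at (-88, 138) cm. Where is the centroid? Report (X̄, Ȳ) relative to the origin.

Part | A | x̄ᵢ | ȳᵢ | A·x̄ᵢ | A·ȳᵢ
bottom flange | 560.00 | 47.00 | 4.00 | 26320.00 | 2240.00
web | 1560.00 | 6.00 | 73.00 | 9360.00 | 113880.00
top flange | 2400.00 | -38.00 | 150.00 | -91200.00 | 360000.00
Σ | 4520.00 |  |  | -55520.00 | 476120.00
X̄ = -55520.00 / 4520.00 = -12.28 cm
Ȳ = 476120.00 / 4520.00 = 105.34 cm

X̄ = -12.28 cm, Ȳ = 105.34 cm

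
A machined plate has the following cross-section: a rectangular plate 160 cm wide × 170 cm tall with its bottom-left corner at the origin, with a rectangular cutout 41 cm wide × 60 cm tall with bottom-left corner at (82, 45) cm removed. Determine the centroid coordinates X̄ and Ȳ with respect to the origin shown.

plate: A = 160 × 170 = 27200.00, centroid at (80.00, 85.00).
hole: A = −(41 × 60) = -2460.00, centroid at (102.50, 75.00).
ΣA = 24740.00 cm²
ΣAX̄ = (27200.00)(80.00) + (-2460.00)(102.50) = 1923850.00 cm³
ΣAȲ = (27200.00)(85.00) + (-2460.00)(75.00) = 2127500.00 cm³
X̄ = 1923850.00 / 24740.00 = 77.76 cm
Ȳ = 2127500.00 / 24740.00 = 85.99 cm

X̄ = 77.76 cm, Ȳ = 85.99 cm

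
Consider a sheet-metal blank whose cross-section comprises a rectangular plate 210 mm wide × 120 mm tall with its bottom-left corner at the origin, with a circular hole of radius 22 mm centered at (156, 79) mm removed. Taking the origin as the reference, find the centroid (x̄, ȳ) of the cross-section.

x̄ = 101.73 mm, ȳ = 58.78 mm

plate: A = 210 × 120 = 25200.00, centroid at (105.00, 60.00).
hole: A = −π·22² = -1520.53, centroid at (156.00, 79.00).
ΣA = 23679.47 mm²
ΣAx̄ = (25200.00)(105.00) + (-1520.53)(156.00) = 2408797.19 mm³
ΣAȳ = (25200.00)(60.00) + (-1520.53)(79.00) = 1391878.06 mm³
x̄ = 2408797.19 / 23679.47 = 101.73 mm
ȳ = 1391878.06 / 23679.47 = 58.78 mm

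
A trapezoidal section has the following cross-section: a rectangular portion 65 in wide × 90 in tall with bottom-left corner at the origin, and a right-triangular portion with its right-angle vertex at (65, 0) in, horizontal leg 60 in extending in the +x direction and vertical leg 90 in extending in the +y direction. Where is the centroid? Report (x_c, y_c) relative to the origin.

rectangular portion: A = 65 × 90 = 5850.00, centroid at (32.50, 45.00).
triangular portion: A = ½·60·90 = 2700.00, centroid at (85.00, 30.00).
ΣA = 8550.00 in², ΣAx_c = 419625.00 in³, ΣAy_c = 344250.00 in³.
x_c = 419625.00/8550.00 = 49.08 in; y_c = 344250.00/8550.00 = 40.26 in.

x_c = 49.08 in, y_c = 40.26 in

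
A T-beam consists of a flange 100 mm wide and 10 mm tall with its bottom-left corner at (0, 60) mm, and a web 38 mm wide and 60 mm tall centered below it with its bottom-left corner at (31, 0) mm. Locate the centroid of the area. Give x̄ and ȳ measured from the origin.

x̄ = 50.00 mm, ȳ = 40.67 mm

web: A = 38 × 60 = 2280.00, centroid at (50.00, 30.00).
flange: A = 100 × 10 = 1000.00, centroid at (50.00, 65.00).
ΣA = 3280.00 mm²
ΣAx̄ = (2280.00)(50.00) + (1000.00)(50.00) = 164000.00 mm³
ΣAȳ = (2280.00)(30.00) + (1000.00)(65.00) = 133400.00 mm³
x̄ = 164000.00 / 3280.00 = 50.00 mm
ȳ = 133400.00 / 3280.00 = 40.67 mm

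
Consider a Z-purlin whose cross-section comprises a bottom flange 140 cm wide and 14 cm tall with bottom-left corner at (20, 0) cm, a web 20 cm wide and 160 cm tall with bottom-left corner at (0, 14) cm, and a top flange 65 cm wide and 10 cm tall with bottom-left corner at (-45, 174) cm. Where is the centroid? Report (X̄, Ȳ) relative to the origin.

X̄ = 34.47 cm, Ȳ = 74.16 cm

bottom flange: A = 140 × 14 = 1960.00, centroid at (90.00, 7.00).
web: A = 20 × 160 = 3200.00, centroid at (10.00, 94.00).
top flange: A = 65 × 10 = 650.00, centroid at (-12.50, 179.00).
ΣA = 5810.00 cm²
ΣAX̄ = (1960.00)(90.00) + (3200.00)(10.00) + (650.00)(-12.50) = 200275.00 cm³
ΣAȲ = (1960.00)(7.00) + (3200.00)(94.00) + (650.00)(179.00) = 430870.00 cm³
X̄ = 200275.00 / 5810.00 = 34.47 cm
Ȳ = 430870.00 / 5810.00 = 74.16 cm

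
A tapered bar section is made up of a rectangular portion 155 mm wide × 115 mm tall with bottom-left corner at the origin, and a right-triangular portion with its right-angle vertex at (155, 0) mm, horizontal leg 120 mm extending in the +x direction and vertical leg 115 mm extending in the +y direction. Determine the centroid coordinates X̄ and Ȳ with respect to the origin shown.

rectangular portion: A = 155 × 115 = 17825.00, centroid at (77.50, 57.50).
triangular portion: A = ½·120·115 = 6900.00, centroid at (195.00, 38.33).
ΣA = 24725.00 mm², ΣAX̄ = 2726937.50 mm³, ΣAȲ = 1289437.50 mm³.
X̄ = 2726937.50/24725.00 = 110.29 mm; Ȳ = 1289437.50/24725.00 = 52.15 mm.

X̄ = 110.29 mm, Ȳ = 52.15 mm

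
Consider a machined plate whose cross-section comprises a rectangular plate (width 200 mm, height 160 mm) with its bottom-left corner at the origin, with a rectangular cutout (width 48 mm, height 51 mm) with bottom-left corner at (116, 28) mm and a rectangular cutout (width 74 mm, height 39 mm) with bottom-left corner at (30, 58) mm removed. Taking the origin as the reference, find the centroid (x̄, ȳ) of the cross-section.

Part | A | x̄ᵢ | ȳᵢ | A·x̄ᵢ | A·ȳᵢ
plate | 32000.00 | 100.00 | 80.00 | 3200000.00 | 2560000.00
hole 1 | -2448.00 | 140.00 | 53.50 | -342720.00 | -130968.00
hole 2 | -2886.00 | 67.00 | 77.50 | -193362.00 | -223665.00
Σ | 26666.00 |  |  | 2663918.00 | 2205367.00
x̄ = 2663918.00 / 26666.00 = 99.90 mm
ȳ = 2205367.00 / 26666.00 = 82.70 mm

x̄ = 99.90 mm, ȳ = 82.70 mm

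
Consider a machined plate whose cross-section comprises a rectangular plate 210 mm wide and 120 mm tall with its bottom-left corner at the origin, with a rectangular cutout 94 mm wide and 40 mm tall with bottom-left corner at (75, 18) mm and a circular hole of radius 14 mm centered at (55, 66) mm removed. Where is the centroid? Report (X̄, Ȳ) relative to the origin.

plate: A = 210 × 120 = 25200.00, centroid at (105.00, 60.00).
hole 1: A = −(94 × 40) = -3760.00, centroid at (122.00, 38.00).
hole 2: A = −π·14² = -615.75, centroid at (55.00, 66.00).
ΣA = 20824.25 mm²
ΣAX̄ = (25200.00)(105.00) + (-3760.00)(122.00) + (-615.75)(55.00) = 2153413.63 mm³
ΣAȲ = (25200.00)(60.00) + (-3760.00)(38.00) + (-615.75)(66.00) = 1328480.36 mm³
X̄ = 2153413.63 / 20824.25 = 103.41 mm
Ȳ = 1328480.36 / 20824.25 = 63.79 mm

X̄ = 103.41 mm, Ȳ = 63.79 mm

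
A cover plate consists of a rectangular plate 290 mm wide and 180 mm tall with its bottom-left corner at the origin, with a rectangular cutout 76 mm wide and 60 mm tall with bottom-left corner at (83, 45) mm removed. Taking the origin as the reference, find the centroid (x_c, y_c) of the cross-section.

x_c = 147.30 mm, y_c = 91.44 mm

plate: A = 290 × 180 = 52200.00, centroid at (145.00, 90.00).
hole: A = −(76 × 60) = -4560.00, centroid at (121.00, 75.00).
ΣA = 47640.00 mm², ΣAx_c = 7017240.00 mm³, ΣAy_c = 4356000.00 mm³.
x_c = 7017240.00/47640.00 = 147.30 mm; y_c = 4356000.00/47640.00 = 91.44 mm.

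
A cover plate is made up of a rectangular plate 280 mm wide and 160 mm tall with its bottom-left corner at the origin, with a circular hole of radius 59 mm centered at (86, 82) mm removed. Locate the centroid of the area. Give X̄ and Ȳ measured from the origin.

X̄ = 157.44 mm, Ȳ = 79.35 mm

plate: A = 280 × 160 = 44800.00, centroid at (140.00, 80.00).
hole: A = −π·59² = -10935.88, centroid at (86.00, 82.00).
ΣA = 33864.12 mm², ΣAX̄ = 5331513.97 mm³, ΣAȲ = 2687257.51 mm³.
X̄ = 5331513.97/33864.12 = 157.44 mm; Ȳ = 2687257.51/33864.12 = 79.35 mm.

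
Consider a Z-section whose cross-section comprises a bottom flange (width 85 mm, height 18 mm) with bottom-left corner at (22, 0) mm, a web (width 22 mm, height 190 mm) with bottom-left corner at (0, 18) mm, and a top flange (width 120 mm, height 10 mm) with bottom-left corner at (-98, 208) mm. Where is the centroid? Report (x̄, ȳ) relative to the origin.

bottom flange: A = 85 × 18 = 1530.00, centroid at (64.50, 9.00).
web: A = 22 × 190 = 4180.00, centroid at (11.00, 113.00).
top flange: A = 120 × 10 = 1200.00, centroid at (-38.00, 213.00).
ΣA = 6910.00 mm², ΣAx̄ = 99065.00 mm³, ΣAȳ = 741710.00 mm³.
x̄ = 99065.00/6910.00 = 14.34 mm; ȳ = 741710.00/6910.00 = 107.34 mm.

x̄ = 14.34 mm, ȳ = 107.34 mm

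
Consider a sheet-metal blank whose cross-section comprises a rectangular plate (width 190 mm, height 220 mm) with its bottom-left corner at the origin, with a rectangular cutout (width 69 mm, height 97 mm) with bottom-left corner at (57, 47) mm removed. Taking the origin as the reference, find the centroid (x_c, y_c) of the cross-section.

plate: A = 190 × 220 = 41800.00, centroid at (95.00, 110.00).
hole: A = −(69 × 97) = -6693.00, centroid at (91.50, 95.50).
ΣA = 35107.00 mm², ΣAx_c = 3358590.50 mm³, ΣAy_c = 3958818.50 mm³.
x_c = 3358590.50/35107.00 = 95.67 mm; y_c = 3958818.50/35107.00 = 112.76 mm.

x_c = 95.67 mm, y_c = 112.76 mm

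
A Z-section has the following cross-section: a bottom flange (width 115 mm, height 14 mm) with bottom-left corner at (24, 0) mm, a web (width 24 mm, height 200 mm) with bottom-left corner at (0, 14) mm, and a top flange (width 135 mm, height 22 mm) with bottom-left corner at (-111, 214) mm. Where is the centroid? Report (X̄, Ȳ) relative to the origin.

X̄ = 6.36 mm, Ȳ = 130.78 mm

bottom flange: A = 115 × 14 = 1610.00, centroid at (81.50, 7.00).
web: A = 24 × 200 = 4800.00, centroid at (12.00, 114.00).
top flange: A = 135 × 22 = 2970.00, centroid at (-43.50, 225.00).
ΣA = 9380.00 mm²
ΣAX̄ = (1610.00)(81.50) + (4800.00)(12.00) + (2970.00)(-43.50) = 59620.00 mm³
ΣAȲ = (1610.00)(7.00) + (4800.00)(114.00) + (2970.00)(225.00) = 1226720.00 mm³
X̄ = 59620.00 / 9380.00 = 6.36 mm
Ȳ = 1226720.00 / 9380.00 = 130.78 mm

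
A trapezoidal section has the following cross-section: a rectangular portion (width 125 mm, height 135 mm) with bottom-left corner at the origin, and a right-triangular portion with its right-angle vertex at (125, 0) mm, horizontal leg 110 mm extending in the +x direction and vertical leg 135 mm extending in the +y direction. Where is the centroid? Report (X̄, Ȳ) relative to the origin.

X̄ = 92.80 mm, Ȳ = 60.62 mm

rectangular portion: A = 125 × 135 = 16875.00, centroid at (62.50, 67.50).
triangular portion: A = ½·110·135 = 7425.00, centroid at (161.67, 45.00).
ΣA = 24300.00 mm²
ΣAX̄ = (16875.00)(62.50) + (7425.00)(161.67) = 2255062.50 mm³
ΣAȲ = (16875.00)(67.50) + (7425.00)(45.00) = 1473187.50 mm³
X̄ = 2255062.50 / 24300.00 = 92.80 mm
Ȳ = 1473187.50 / 24300.00 = 60.62 mm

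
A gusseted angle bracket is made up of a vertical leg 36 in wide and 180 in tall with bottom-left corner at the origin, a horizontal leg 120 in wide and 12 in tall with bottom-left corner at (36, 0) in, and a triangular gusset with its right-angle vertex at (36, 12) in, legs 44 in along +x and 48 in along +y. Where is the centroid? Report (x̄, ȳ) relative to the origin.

vertical leg: A = 36 × 180 = 6480.00, centroid at (18.00, 90.00).
horizontal leg: A = 120 × 12 = 1440.00, centroid at (96.00, 6.00).
gusset: A = ½·44·48 = 1056.00, centroid at (50.67, 28.00).
ΣA = 8976.00 in², ΣAx̄ = 308384.00 in³, ΣAȳ = 621408.00 in³.
x̄ = 308384.00/8976.00 = 34.36 in; ȳ = 621408.00/8976.00 = 69.23 in.

x̄ = 34.36 in, ȳ = 69.23 in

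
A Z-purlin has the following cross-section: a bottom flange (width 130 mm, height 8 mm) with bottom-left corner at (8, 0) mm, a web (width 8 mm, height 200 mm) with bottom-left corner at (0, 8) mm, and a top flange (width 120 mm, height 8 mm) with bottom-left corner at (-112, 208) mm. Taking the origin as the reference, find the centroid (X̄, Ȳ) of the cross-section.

X̄ = 9.00 mm, Ȳ = 105.69 mm

bottom flange: A = 130 × 8 = 1040.00, centroid at (73.00, 4.00).
web: A = 8 × 200 = 1600.00, centroid at (4.00, 108.00).
top flange: A = 120 × 8 = 960.00, centroid at (-52.00, 212.00).
ΣA = 3600.00 mm², ΣAX̄ = 32400.00 mm³, ΣAȲ = 380480.00 mm³.
X̄ = 32400.00/3600.00 = 9.00 mm; Ȳ = 380480.00/3600.00 = 105.69 mm.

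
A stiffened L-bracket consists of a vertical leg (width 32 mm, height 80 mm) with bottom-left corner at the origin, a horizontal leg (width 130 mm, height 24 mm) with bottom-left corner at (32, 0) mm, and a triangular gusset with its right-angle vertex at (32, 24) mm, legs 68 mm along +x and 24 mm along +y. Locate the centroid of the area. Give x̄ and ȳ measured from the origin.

vertical leg: A = 32 × 80 = 2560.00, centroid at (16.00, 40.00).
horizontal leg: A = 130 × 24 = 3120.00, centroid at (97.00, 12.00).
gusset: A = ½·68·24 = 816.00, centroid at (54.67, 32.00).
ΣA = 6496.00 mm², ΣAx̄ = 388208.00 mm³, ΣAȳ = 165952.00 mm³.
x̄ = 388208.00/6496.00 = 59.76 mm; ȳ = 165952.00/6496.00 = 25.55 mm.

x̄ = 59.76 mm, ȳ = 25.55 mm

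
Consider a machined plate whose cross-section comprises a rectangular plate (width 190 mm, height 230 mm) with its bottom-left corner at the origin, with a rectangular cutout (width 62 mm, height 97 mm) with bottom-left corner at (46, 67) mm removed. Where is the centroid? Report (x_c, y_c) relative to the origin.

plate: A = 190 × 230 = 43700.00, centroid at (95.00, 115.00).
hole: A = −(62 × 97) = -6014.00, centroid at (77.00, 115.50).
ΣA = 37686.00 mm²
ΣAx_c = (43700.00)(95.00) + (-6014.00)(77.00) = 3688422.00 mm³
ΣAy_c = (43700.00)(115.00) + (-6014.00)(115.50) = 4330883.00 mm³
x_c = 3688422.00 / 37686.00 = 97.87 mm
y_c = 4330883.00 / 37686.00 = 114.92 mm

x_c = 97.87 mm, y_c = 114.92 mm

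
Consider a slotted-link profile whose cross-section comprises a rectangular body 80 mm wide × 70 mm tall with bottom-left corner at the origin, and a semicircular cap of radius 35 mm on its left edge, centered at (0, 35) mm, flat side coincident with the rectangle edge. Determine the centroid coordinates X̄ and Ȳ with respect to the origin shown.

rectangular body: A = 80 × 70 = 5600.00, centroid at (40.00, 35.00).
semicircular end: A = ½π·35² = 1924.23, centroid at (-14.85, 35.00).
ΣA = 7524.23 mm², ΣAX̄ = 195416.67 mm³, ΣAȲ = 263347.89 mm³.
X̄ = 195416.67/7524.23 = 25.97 mm; Ȳ = 263347.89/7524.23 = 35.00 mm.

X̄ = 25.97 mm, Ȳ = 35.00 mm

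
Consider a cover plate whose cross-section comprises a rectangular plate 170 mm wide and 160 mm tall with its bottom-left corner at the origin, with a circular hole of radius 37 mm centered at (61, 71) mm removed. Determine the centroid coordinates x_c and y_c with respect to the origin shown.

x_c = 89.51 mm, y_c = 81.69 mm

plate: A = 170 × 160 = 27200.00, centroid at (85.00, 80.00).
hole: A = −π·37² = -4300.84, centroid at (61.00, 71.00).
ΣA = 22899.16 mm²
ΣAx_c = (27200.00)(85.00) + (-4300.84)(61.00) = 2049648.74 mm³
ΣAy_c = (27200.00)(80.00) + (-4300.84)(71.00) = 1870640.34 mm³
x_c = 2049648.74 / 22899.16 = 89.51 mm
y_c = 1870640.34 / 22899.16 = 81.69 mm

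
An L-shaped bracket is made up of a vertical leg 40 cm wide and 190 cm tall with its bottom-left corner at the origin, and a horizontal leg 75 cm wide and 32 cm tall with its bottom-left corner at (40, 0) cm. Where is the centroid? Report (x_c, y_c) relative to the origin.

Part | A | x̄ᵢ | ȳᵢ | A·x̄ᵢ | A·ȳᵢ
vertical leg | 7600.00 | 20.00 | 95.00 | 152000.00 | 722000.00
horizontal leg | 2400.00 | 77.50 | 16.00 | 186000.00 | 38400.00
Σ | 10000.00 |  |  | 338000.00 | 760400.00
x_c = 338000.00 / 10000.00 = 33.80 cm
y_c = 760400.00 / 10000.00 = 76.04 cm

x_c = 33.80 cm, y_c = 76.04 cm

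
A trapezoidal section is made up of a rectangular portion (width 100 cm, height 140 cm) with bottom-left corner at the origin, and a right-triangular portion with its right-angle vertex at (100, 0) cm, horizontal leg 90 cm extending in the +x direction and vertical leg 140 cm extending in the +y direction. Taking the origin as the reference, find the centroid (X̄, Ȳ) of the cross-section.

X̄ = 74.83 cm, Ȳ = 62.76 cm

Part | A | x̄ᵢ | ȳᵢ | A·x̄ᵢ | A·ȳᵢ
rectangular portion | 14000.00 | 50.00 | 70.00 | 700000.00 | 980000.00
triangular portion | 6300.00 | 130.00 | 46.67 | 819000.00 | 294000.00
Σ | 20300.00 |  |  | 1519000.00 | 1274000.00
X̄ = 1519000.00 / 20300.00 = 74.83 cm
Ȳ = 1274000.00 / 20300.00 = 62.76 cm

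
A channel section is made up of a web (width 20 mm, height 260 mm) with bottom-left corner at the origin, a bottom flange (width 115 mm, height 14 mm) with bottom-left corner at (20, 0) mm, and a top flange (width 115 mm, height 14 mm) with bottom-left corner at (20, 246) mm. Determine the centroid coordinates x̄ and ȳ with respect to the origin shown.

x̄ = 35.81 mm, ȳ = 130.00 mm

web: A = 20 × 260 = 5200.00, centroid at (10.00, 130.00).
bottom flange: A = 115 × 14 = 1610.00, centroid at (77.50, 7.00).
top flange: A = 115 × 14 = 1610.00, centroid at (77.50, 253.00).
ΣA = 8420.00 mm², ΣAx̄ = 301550.00 mm³, ΣAȳ = 1094600.00 mm³.
x̄ = 301550.00/8420.00 = 35.81 mm; ȳ = 1094600.00/8420.00 = 130.00 mm.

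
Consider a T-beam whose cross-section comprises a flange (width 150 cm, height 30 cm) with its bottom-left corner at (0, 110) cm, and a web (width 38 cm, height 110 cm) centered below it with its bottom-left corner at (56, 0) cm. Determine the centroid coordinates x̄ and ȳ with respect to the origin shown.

Part | A | x̄ᵢ | ȳᵢ | A·x̄ᵢ | A·ȳᵢ
web | 4180.00 | 75.00 | 55.00 | 313500.00 | 229900.00
flange | 4500.00 | 75.00 | 125.00 | 337500.00 | 562500.00
Σ | 8680.00 |  |  | 651000.00 | 792400.00
x̄ = 651000.00 / 8680.00 = 75.00 cm
ȳ = 792400.00 / 8680.00 = 91.29 cm

x̄ = 75.00 cm, ȳ = 91.29 cm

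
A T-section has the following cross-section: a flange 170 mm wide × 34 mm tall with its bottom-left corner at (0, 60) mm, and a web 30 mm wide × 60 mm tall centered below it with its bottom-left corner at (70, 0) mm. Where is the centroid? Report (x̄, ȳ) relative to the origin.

web: A = 30 × 60 = 1800.00, centroid at (85.00, 30.00).
flange: A = 170 × 34 = 5780.00, centroid at (85.00, 77.00).
ΣA = 7580.00 mm², ΣAx̄ = 644300.00 mm³, ΣAȳ = 499060.00 mm³.
x̄ = 644300.00/7580.00 = 85.00 mm; ȳ = 499060.00/7580.00 = 65.84 mm.

x̄ = 85.00 mm, ȳ = 65.84 mm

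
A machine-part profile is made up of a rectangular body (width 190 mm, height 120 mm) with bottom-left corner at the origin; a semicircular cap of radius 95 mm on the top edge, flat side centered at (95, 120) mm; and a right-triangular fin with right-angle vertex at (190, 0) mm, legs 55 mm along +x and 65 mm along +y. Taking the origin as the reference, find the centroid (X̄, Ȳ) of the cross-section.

X̄ = 100.23 mm, Ȳ = 94.92 mm

rectangular body: A = 190 × 120 = 22800.00, centroid at (95.00, 60.00).
semicircular top: A = ½π·95² = 14176.44, centroid at (95.00, 160.32).
triangular fin: A = ½·55·65 = 1787.50, centroid at (208.33, 21.67).
ΣA = 38763.94 mm², ΣAX̄ = 3885157.33 mm³, ΣAȲ = 3679484.92 mm³.
X̄ = 3885157.33/38763.94 = 100.23 mm; Ȳ = 3679484.92/38763.94 = 94.92 mm.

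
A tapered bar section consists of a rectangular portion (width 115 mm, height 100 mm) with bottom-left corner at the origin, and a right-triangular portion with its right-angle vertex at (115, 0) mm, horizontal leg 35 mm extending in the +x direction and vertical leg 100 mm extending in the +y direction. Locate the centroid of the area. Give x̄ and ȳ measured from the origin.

rectangular portion: A = 115 × 100 = 11500.00, centroid at (57.50, 50.00).
triangular portion: A = ½·35·100 = 1750.00, centroid at (126.67, 33.33).
ΣA = 13250.00 mm², ΣAx̄ = 882916.67 mm³, ΣAȳ = 633333.33 mm³.
x̄ = 882916.67/13250.00 = 66.64 mm; ȳ = 633333.33/13250.00 = 47.80 mm.

x̄ = 66.64 mm, ȳ = 47.80 mm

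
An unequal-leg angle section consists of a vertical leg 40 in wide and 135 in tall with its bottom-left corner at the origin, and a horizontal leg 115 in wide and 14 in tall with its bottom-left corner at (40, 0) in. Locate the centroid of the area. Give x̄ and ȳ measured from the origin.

x̄ = 37.80 in, ȳ = 53.60 in

Part | A | x̄ᵢ | ȳᵢ | A·x̄ᵢ | A·ȳᵢ
vertical leg | 5400.00 | 20.00 | 67.50 | 108000.00 | 364500.00
horizontal leg | 1610.00 | 97.50 | 7.00 | 156975.00 | 11270.00
Σ | 7010.00 |  |  | 264975.00 | 375770.00
x̄ = 264975.00 / 7010.00 = 37.80 in
ȳ = 375770.00 / 7010.00 = 53.60 in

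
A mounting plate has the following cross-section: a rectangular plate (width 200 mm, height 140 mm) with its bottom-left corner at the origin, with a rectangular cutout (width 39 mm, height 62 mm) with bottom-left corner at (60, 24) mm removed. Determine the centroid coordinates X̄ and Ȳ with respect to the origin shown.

plate: A = 200 × 140 = 28000.00, centroid at (100.00, 70.00).
hole: A = −(39 × 62) = -2418.00, centroid at (79.50, 55.00).
ΣA = 25582.00 mm², ΣAX̄ = 2607769.00 mm³, ΣAȲ = 1827010.00 mm³.
X̄ = 2607769.00/25582.00 = 101.94 mm; Ȳ = 1827010.00/25582.00 = 71.42 mm.

X̄ = 101.94 mm, Ȳ = 71.42 mm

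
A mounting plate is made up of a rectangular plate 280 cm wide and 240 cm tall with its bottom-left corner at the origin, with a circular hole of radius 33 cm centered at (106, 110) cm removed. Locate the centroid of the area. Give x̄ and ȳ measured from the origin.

plate: A = 280 × 240 = 67200.00, centroid at (140.00, 120.00).
hole: A = −π·33² = -3421.19, centroid at (106.00, 110.00).
ΣA = 63778.81 cm²
ΣAx̄ = (67200.00)(140.00) + (-3421.19)(106.00) = 9045353.39 cm³
ΣAȳ = (67200.00)(120.00) + (-3421.19)(110.00) = 7687668.62 cm³
x̄ = 9045353.39 / 63778.81 = 141.82 cm
ȳ = 7687668.62 / 63778.81 = 120.54 cm

x̄ = 141.82 cm, ȳ = 120.54 cm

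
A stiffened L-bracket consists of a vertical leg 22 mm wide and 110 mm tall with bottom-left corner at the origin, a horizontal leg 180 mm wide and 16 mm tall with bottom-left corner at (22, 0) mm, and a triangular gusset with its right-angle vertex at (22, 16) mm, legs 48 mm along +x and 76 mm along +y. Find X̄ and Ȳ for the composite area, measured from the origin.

Part | A | x̄ᵢ | ȳᵢ | A·x̄ᵢ | A·ȳᵢ
vertical leg | 2420.00 | 11.00 | 55.00 | 26620.00 | 133100.00
horizontal leg | 2880.00 | 112.00 | 8.00 | 322560.00 | 23040.00
gusset | 1824.00 | 38.00 | 41.33 | 69312.00 | 75392.00
Σ | 7124.00 |  |  | 418492.00 | 231532.00
X̄ = 418492.00 / 7124.00 = 58.74 mm
Ȳ = 231532.00 / 7124.00 = 32.50 mm

X̄ = 58.74 mm, Ȳ = 32.50 mm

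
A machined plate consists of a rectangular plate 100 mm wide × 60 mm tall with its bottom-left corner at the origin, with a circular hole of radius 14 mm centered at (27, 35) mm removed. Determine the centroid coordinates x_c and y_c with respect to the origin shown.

x_c = 52.63 mm, y_c = 29.43 mm

plate: A = 100 × 60 = 6000.00, centroid at (50.00, 30.00).
hole: A = −π·14² = -615.75, centroid at (27.00, 35.00).
ΣA = 5384.25 mm², ΣAx_c = 283374.69 mm³, ΣAy_c = 158448.67 mm³.
x_c = 283374.69/5384.25 = 52.63 mm; y_c = 158448.67/5384.25 = 29.43 mm.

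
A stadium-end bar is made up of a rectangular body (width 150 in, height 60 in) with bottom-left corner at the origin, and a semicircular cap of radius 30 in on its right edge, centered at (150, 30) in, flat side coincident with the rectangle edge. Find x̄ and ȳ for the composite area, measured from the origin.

x̄ = 86.91 in, ȳ = 30.00 in

Part | A | x̄ᵢ | ȳᵢ | A·x̄ᵢ | A·ȳᵢ
rectangular body | 9000.00 | 75.00 | 30.00 | 675000.00 | 270000.00
semicircular end | 1413.72 | 162.73 | 30.00 | 230057.50 | 42411.50
Σ | 10413.72 |  |  | 905057.50 | 312411.50
x̄ = 905057.50 / 10413.72 = 86.91 in
ȳ = 312411.50 / 10413.72 = 30.00 in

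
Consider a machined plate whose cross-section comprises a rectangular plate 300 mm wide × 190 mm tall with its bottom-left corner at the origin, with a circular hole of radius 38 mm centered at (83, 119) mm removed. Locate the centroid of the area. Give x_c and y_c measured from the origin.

plate: A = 300 × 190 = 57000.00, centroid at (150.00, 95.00).
hole: A = −π·38² = -4536.46, centroid at (83.00, 119.00).
ΣA = 52463.54 mm²
ΣAx_c = (57000.00)(150.00) + (-4536.46)(83.00) = 8173473.84 mm³
ΣAy_c = (57000.00)(95.00) + (-4536.46)(119.00) = 4875161.28 mm³
x_c = 8173473.84 / 52463.54 = 155.79 mm
y_c = 4875161.28 / 52463.54 = 92.92 mm

x_c = 155.79 mm, y_c = 92.92 mm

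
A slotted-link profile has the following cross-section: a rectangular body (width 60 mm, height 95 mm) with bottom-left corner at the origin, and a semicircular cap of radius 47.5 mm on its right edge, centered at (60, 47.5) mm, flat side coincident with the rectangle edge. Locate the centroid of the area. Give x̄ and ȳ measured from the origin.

x̄ = 49.23 mm, ȳ = 47.50 mm

Part | A | x̄ᵢ | ȳᵢ | A·x̄ᵢ | A·ȳᵢ
rectangular body | 5700.00 | 30.00 | 47.50 | 171000.00 | 270750.00
semicircular end | 3544.11 | 80.16 | 47.50 | 284094.47 | 168345.19
Σ | 9244.11 |  |  | 455094.47 | 439095.19
x̄ = 455094.47 / 9244.11 = 49.23 mm
ȳ = 439095.19 / 9244.11 = 47.50 mm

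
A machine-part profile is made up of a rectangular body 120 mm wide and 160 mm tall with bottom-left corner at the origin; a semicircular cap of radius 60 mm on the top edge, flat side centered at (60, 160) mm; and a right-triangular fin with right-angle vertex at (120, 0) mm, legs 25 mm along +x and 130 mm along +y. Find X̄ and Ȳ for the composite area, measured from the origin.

X̄ = 64.19 mm, Ȳ = 100.27 mm

rectangular body: A = 120 × 160 = 19200.00, centroid at (60.00, 80.00).
semicircular top: A = ½π·60² = 5654.87, centroid at (60.00, 185.46).
triangular fin: A = ½·25·130 = 1625.00, centroid at (128.33, 43.33).
ΣA = 26479.87 mm², ΣAX̄ = 1699833.67 mm³, ΣAȲ = 2655195.35 mm³.
X̄ = 1699833.67/26479.87 = 64.19 mm; Ȳ = 2655195.35/26479.87 = 100.27 mm.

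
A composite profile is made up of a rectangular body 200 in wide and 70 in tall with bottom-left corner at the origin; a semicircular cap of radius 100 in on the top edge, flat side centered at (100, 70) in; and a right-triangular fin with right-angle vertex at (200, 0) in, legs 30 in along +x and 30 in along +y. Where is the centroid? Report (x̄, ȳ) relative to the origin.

x̄ = 101.64 in, ȳ = 74.96 in

rectangular body: A = 200 × 70 = 14000.00, centroid at (100.00, 35.00).
semicircular top: A = ½π·100² = 15707.96, centroid at (100.00, 112.44).
triangular fin: A = ½·30·30 = 450.00, centroid at (210.00, 10.00).
ΣA = 30157.96 in²
ΣAx̄ = (14000.00)(100.00) + (15707.96)(100.00) + (450.00)(210.00) = 3065296.33 in³
ΣAȳ = (14000.00)(35.00) + (15707.96)(112.44) + (450.00)(10.00) = 2260724.10 in³
x̄ = 3065296.33 / 30157.96 = 101.64 in
ȳ = 2260724.10 / 30157.96 = 74.96 in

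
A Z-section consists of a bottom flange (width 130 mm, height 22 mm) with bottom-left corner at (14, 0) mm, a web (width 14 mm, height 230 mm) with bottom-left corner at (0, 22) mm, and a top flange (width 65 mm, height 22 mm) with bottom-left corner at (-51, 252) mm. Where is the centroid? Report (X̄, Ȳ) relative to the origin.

Part | A | x̄ᵢ | ȳᵢ | A·x̄ᵢ | A·ȳᵢ
bottom flange | 2860.00 | 79.00 | 11.00 | 225940.00 | 31460.00
web | 3220.00 | 7.00 | 137.00 | 22540.00 | 441140.00
top flange | 1430.00 | -18.50 | 263.00 | -26455.00 | 376090.00
Σ | 7510.00 |  |  | 222025.00 | 848690.00
X̄ = 222025.00 / 7510.00 = 29.56 mm
Ȳ = 848690.00 / 7510.00 = 113.01 mm

X̄ = 29.56 mm, Ȳ = 113.01 mm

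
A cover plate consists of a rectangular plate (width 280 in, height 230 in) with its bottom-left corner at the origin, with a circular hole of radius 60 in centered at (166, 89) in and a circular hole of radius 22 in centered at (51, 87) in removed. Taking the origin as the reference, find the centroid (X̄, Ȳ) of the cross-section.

plate: A = 280 × 230 = 64400.00, centroid at (140.00, 115.00).
hole 1: A = −π·60² = -11309.73, centroid at (166.00, 89.00).
hole 2: A = −π·22² = -1520.53, centroid at (51.00, 87.00).
ΣA = 51569.74 in²
ΣAX̄ = (64400.00)(140.00) + (-11309.73)(166.00) + (-1520.53)(51.00) = 7061037.16 in³
ΣAȲ = (64400.00)(115.00) + (-11309.73)(89.00) + (-1520.53)(87.00) = 6267147.53 in³
X̄ = 7061037.16 / 51569.74 = 136.92 in
Ȳ = 6267147.53 / 51569.74 = 121.53 in

X̄ = 136.92 in, Ȳ = 121.53 in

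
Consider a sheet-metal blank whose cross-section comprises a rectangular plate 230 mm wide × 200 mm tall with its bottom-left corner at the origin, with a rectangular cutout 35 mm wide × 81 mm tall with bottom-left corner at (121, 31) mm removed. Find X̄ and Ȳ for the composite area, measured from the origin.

plate: A = 230 × 200 = 46000.00, centroid at (115.00, 100.00).
hole: A = −(35 × 81) = -2835.00, centroid at (138.50, 71.50).
ΣA = 43165.00 mm²
ΣAX̄ = (46000.00)(115.00) + (-2835.00)(138.50) = 4897352.50 mm³
ΣAȲ = (46000.00)(100.00) + (-2835.00)(71.50) = 4397297.50 mm³
X̄ = 4897352.50 / 43165.00 = 113.46 mm
Ȳ = 4397297.50 / 43165.00 = 101.87 mm

X̄ = 113.46 mm, Ȳ = 101.87 mm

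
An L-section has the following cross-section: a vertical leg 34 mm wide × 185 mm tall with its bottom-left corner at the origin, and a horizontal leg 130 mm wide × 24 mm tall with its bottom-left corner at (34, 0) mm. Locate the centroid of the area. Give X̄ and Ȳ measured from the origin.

Part | A | x̄ᵢ | ȳᵢ | A·x̄ᵢ | A·ȳᵢ
vertical leg | 6290.00 | 17.00 | 92.50 | 106930.00 | 581825.00
horizontal leg | 3120.00 | 99.00 | 12.00 | 308880.00 | 37440.00
Σ | 9410.00 |  |  | 415810.00 | 619265.00
X̄ = 415810.00 / 9410.00 = 44.19 mm
Ȳ = 619265.00 / 9410.00 = 65.81 mm

X̄ = 44.19 mm, Ȳ = 65.81 mm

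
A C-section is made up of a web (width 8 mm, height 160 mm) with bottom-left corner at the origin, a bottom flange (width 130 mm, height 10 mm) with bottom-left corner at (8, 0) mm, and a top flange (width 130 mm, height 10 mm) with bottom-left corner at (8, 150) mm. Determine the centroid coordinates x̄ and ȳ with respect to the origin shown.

x̄ = 50.24 mm, ȳ = 80.00 mm

Part | A | x̄ᵢ | ȳᵢ | A·x̄ᵢ | A·ȳᵢ
web | 1280.00 | 4.00 | 80.00 | 5120.00 | 102400.00
bottom flange | 1300.00 | 73.00 | 5.00 | 94900.00 | 6500.00
top flange | 1300.00 | 73.00 | 155.00 | 94900.00 | 201500.00
Σ | 3880.00 |  |  | 194920.00 | 310400.00
x̄ = 194920.00 / 3880.00 = 50.24 mm
ȳ = 310400.00 / 3880.00 = 80.00 mm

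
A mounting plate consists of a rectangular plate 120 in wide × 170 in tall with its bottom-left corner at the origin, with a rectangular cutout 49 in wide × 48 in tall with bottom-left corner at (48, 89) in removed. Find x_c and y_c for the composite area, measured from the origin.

x_c = 58.37 in, y_c = 81.35 in

plate: A = 120 × 170 = 20400.00, centroid at (60.00, 85.00).
hole: A = −(49 × 48) = -2352.00, centroid at (72.50, 113.00).
ΣA = 18048.00 in², ΣAx_c = 1053480.00 in³, ΣAy_c = 1468224.00 in³.
x_c = 1053480.00/18048.00 = 58.37 in; y_c = 1468224.00/18048.00 = 81.35 in.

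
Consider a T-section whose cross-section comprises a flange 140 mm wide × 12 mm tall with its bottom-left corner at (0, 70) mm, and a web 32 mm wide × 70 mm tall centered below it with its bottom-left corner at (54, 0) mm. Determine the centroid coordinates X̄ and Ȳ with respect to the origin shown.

web: A = 32 × 70 = 2240.00, centroid at (70.00, 35.00).
flange: A = 140 × 12 = 1680.00, centroid at (70.00, 76.00).
ΣA = 3920.00 mm²
ΣAX̄ = (2240.00)(70.00) + (1680.00)(70.00) = 274400.00 mm³
ΣAȲ = (2240.00)(35.00) + (1680.00)(76.00) = 206080.00 mm³
X̄ = 274400.00 / 3920.00 = 70.00 mm
Ȳ = 206080.00 / 3920.00 = 52.57 mm

X̄ = 70.00 mm, Ȳ = 52.57 mm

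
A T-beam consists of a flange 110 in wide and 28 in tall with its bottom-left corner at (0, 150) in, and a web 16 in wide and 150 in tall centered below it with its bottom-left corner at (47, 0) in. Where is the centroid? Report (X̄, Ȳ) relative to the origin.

Part | A | x̄ᵢ | ȳᵢ | A·x̄ᵢ | A·ȳᵢ
web | 2400.00 | 55.00 | 75.00 | 132000.00 | 180000.00
flange | 3080.00 | 55.00 | 164.00 | 169400.00 | 505120.00
Σ | 5480.00 |  |  | 301400.00 | 685120.00
X̄ = 301400.00 / 5480.00 = 55.00 in
Ȳ = 685120.00 / 5480.00 = 125.02 in

X̄ = 55.00 in, Ȳ = 125.02 in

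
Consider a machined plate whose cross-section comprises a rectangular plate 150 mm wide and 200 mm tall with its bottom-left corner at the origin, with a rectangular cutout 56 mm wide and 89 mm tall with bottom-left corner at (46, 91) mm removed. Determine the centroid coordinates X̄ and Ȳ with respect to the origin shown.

plate: A = 150 × 200 = 30000.00, centroid at (75.00, 100.00).
hole: A = −(56 × 89) = -4984.00, centroid at (74.00, 135.50).
ΣA = 25016.00 mm²
ΣAX̄ = (30000.00)(75.00) + (-4984.00)(74.00) = 1881184.00 mm³
ΣAȲ = (30000.00)(100.00) + (-4984.00)(135.50) = 2324668.00 mm³
X̄ = 1881184.00 / 25016.00 = 75.20 mm
Ȳ = 2324668.00 / 25016.00 = 92.93 mm

X̄ = 75.20 mm, Ȳ = 92.93 mm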